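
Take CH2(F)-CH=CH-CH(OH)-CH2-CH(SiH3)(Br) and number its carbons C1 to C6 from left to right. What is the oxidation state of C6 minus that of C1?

0

C6: 1C, 1H, 1Br, 1Si → 0 − 1 + 1 − 1 = -1
C1: 1C, 2H, 1F → 0 − 2 + 1 = -1
Difference: -1 − (-1) = 0.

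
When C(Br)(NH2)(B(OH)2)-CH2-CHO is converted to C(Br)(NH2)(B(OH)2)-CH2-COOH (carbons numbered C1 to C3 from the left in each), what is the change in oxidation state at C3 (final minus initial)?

+2

Before: C3 has 1 bond to C, 1 bond to H, 2 bonds to O → oxidation state +1.
After: C3 has 1 bond to C, 3 bonds to O → oxidation state +3.
Δ = +3 − (+1) = +2, so this is an oxidation at C3.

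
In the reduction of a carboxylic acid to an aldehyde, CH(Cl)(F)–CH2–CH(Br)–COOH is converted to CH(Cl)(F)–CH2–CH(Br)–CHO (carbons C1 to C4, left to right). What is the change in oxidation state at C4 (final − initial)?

Before: C4 has 1 bond to C, 3 bonds to O → oxidation state +3.
After: C4 has 1 bond to C, 1 bond to H, 2 bonds to O → oxidation state +1.
Δ = +1 − (+3) = -2, so this is a reduction at C4.

-2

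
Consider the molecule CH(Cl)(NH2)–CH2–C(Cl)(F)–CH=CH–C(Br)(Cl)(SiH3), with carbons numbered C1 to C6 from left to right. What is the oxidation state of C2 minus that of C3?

C2: 2C, 2H → 0 − 2 = -2
C3: 2C, 1F, 1Cl → 0 + 1 + 1 = +2
Difference: -2 − (+2) = -4.

-4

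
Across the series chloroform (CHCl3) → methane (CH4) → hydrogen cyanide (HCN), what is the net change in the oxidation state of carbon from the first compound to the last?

Carbon oxidation states along the series — chloroform: +2, methane: -4, hydrogen cyanide: +2.
Net change = +2 − (+2) = 0.

0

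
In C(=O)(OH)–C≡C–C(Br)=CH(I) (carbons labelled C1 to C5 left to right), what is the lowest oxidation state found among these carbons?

Tallying each carbon's bonds:
C1: 1C, 3O → 0 + 3 = +3
C2: 4C → 0 = 0
C3: 4C → 0 = 0
C4: 3C, 1Br → 0 + 1 = +1
C5: 2C, 1H, 1I → 0 − 1 + 1 = 0
The lowest value is 0.

0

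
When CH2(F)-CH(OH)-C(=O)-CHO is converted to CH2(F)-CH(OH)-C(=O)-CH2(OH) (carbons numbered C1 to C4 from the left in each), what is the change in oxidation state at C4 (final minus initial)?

-2

Before: C4 has 1 bond to C, 1 bond to H, 2 bonds to O → oxidation state +1.
After: C4 has 1 bond to C, 2 bonds to H, 1 bond to O → oxidation state -1.
Δ = -1 − (+1) = -2, so this is a reduction at C4.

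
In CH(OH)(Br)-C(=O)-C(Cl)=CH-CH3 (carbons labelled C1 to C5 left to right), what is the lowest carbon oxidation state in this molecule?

-3

Count +1 for every bond to an atom more electronegative than carbon and −1 for every bond to one less electronegative; C–C bonds are 0. Tallying each carbon:
C1: 1C, 1H, 1O, 1Br → 0 − 1 + 1 + 1 = +1
C2: 2C, 2O → 0 + 2 = +2
C3: 3C, 1Cl → 0 + 1 = +1
C4: 3C, 1H → 0 − 1 = -1
C5: 1C, 3H → 0 − 3 = -3
The lowest value is -3.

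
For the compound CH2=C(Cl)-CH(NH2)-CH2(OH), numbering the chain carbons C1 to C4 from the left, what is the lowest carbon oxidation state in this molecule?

Tallying each carbon's bonds:
C1: 2C, 2H → 0 − 2 = -2
C2: 3C, 1Cl → 0 + 1 = +1
C3: 2C, 1H, 1N → 0 − 1 + 1 = 0
C4: 1C, 2H, 1O → 0 − 2 + 1 = -1
The lowest value is -2.

-2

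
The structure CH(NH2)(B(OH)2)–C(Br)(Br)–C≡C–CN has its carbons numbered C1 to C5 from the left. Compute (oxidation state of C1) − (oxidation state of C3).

C1: 1C, 1H, 1N, 1B → 0 − 1 + 1 − 1 = -1
C3: 4C → 0 = 0
Difference: -1 − (0) = -1.

-1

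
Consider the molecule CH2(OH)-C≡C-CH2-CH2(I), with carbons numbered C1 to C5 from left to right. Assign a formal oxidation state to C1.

-1

Bonds to more-electronegative neighbours contribute +1 each, bonds to H or metals contribute −1 each, and C–C bonds contribute 0.
C1 has one bond to C (0), one bond to O (+1), one bond to H (-1), one bond to H (-1).
Oxidation state = 0 + 1 − 1 − 1 = -1.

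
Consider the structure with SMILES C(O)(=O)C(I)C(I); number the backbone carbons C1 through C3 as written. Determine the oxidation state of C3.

Count +1 for every bond to an atom more electronegative than carbon and −1 for every bond to one less electronegative; C–C bonds are 0.
C3 has one bond to C (0), one bond to H (-1), one bond to I (+1), one bond to H (-1).
Oxidation state = 0 − 1 + 1 − 1 = -1.

-1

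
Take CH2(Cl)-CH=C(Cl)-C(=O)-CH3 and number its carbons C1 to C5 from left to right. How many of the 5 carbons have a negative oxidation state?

Tallying each carbon's bonds:
C1: 1C, 2H, 1Cl → 0 − 2 + 1 = -1
C2: 3C, 1H → 0 − 1 = -1
C3: 3C, 1Cl → 0 + 1 = +1
C4: 2C, 2O → 0 + 2 = +2
C5: 1C, 3H → 0 − 3 = -3
3 carbons (C1, C2, C5) meet the condition.

3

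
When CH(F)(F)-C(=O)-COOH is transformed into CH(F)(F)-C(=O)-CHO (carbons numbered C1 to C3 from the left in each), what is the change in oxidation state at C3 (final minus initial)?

-2

Before: C3 has 1 bond to C, 3 bonds to O → oxidation state +3.
After: C3 has 1 bond to C, 1 bond to H, 2 bonds to O → oxidation state +1.
Δ = +1 − (+3) = -2, so this is a reduction at C3.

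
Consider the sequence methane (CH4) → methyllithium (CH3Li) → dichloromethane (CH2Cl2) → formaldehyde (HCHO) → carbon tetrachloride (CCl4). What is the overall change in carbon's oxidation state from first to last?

Carbon oxidation states along the series — methane: -4, methyllithium: -4, dichloromethane: 0, formaldehyde: 0, carbon tetrachloride: +4.
Net change = +4 − (-4) = +8.

+8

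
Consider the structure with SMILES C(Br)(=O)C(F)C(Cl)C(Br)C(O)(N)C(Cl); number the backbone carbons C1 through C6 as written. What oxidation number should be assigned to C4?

0

C4 has one bond to C (0), one bond to C (0), one bond to H (-1), one bond to Br (+1).
Oxidation state = 0 + 0 − 1 + 1 = 0.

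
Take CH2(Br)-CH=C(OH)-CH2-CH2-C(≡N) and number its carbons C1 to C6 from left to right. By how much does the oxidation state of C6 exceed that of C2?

C6: 1C, 3N → 0 + 3 = +3
C2: 3C, 1H → 0 − 1 = -1
Difference: +3 − (-1) = +4.

+4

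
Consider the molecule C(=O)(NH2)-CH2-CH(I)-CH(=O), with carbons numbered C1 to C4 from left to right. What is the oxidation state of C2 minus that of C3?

C2: 2C, 2H → 0 − 2 = -2
C3: 2C, 1H, 1I → 0 − 1 + 1 = 0
Difference: -2 − (0) = -2.

-2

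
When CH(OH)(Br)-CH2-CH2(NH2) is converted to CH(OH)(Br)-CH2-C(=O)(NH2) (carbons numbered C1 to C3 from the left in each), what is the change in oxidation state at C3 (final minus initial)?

Before: C3 has 1 bond to C, 2 bonds to H, 1 bond to N → oxidation state -1.
After: C3 has 1 bond to C, 2 bonds to O, 1 bond to N → oxidation state +3.
Δ = +3 − (-1) = +4, so this is an oxidation at C3.

+4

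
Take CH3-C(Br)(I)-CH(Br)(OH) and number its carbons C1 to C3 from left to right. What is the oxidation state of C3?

+1

Count +1 for every bond to an atom more electronegative than carbon and −1 for every bond to one less electronegative; C–C bonds are 0.
C3 has one bond to C (0), one bond to H (-1), one bond to Br (+1), one bond to O (+1).
Oxidation state = 0 − 1 + 1 + 1 = +1.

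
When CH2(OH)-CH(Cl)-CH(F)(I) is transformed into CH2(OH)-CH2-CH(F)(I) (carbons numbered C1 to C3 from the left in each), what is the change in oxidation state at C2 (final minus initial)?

Before: C2 has 2 bonds to C, 1 bond to H, 1 bond to Cl → oxidation state 0.
After: C2 has 2 bonds to C, 2 bonds to H → oxidation state -2.
Δ = -2 − (0) = -2, so this is a reduction at C2.

-2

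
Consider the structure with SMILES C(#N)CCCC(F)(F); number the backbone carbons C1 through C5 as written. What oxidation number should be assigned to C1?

C1 has one bond to C (0), a triple bond to N (3×+1 = +3).
Oxidation state = 0 + 3 = +3.

+3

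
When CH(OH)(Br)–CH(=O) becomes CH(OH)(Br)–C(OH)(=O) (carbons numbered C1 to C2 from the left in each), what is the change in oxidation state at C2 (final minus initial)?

+2

Before: C2 has 1 bond to C, 1 bond to H, 2 bonds to O → oxidation state +1.
After: C2 has 1 bond to C, 3 bonds to O → oxidation state +3.
Δ = +3 − (+1) = +2, so this is an oxidation at C2.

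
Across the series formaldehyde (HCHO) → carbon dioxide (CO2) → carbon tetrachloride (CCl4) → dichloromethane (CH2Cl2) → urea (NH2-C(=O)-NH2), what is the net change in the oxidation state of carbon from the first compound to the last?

Carbon oxidation states along the series — formaldehyde: 0, carbon dioxide: +4, carbon tetrachloride: +4, dichloromethane: 0, urea: +4.
Net change = +4 − (0) = +4.

+4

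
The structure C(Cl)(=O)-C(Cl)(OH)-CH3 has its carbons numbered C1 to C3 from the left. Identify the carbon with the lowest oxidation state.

Assign +1 per bond to O/N/halogen, −1 per bond to H or an electropositive element, and 0 per bond to carbon. Tallying each carbon:
C1: 1C, 2O, 1Cl → 0 + 2 + 1 = +3
C2: 2C, 1O, 1Cl → 0 + 1 + 1 = +2
C3: 1C, 3H → 0 − 3 = -3
The most reduced carbon is C3 at -3.

C3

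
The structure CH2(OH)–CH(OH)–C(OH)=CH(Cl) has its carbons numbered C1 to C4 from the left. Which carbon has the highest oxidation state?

Tallying each carbon's bonds:
C1: 1C, 2H, 1O → 0 − 2 + 1 = -1
C2: 2C, 1H, 1O → 0 − 1 + 1 = 0
C3: 3C, 1O → 0 + 1 = +1
C4: 2C, 1H, 1Cl → 0 − 1 + 1 = 0
The most oxidised carbon is C3 at +1.

C3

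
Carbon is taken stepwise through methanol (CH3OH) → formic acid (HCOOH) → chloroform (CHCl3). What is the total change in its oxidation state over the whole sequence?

+4

Carbon oxidation states along the series — methanol: -2, formic acid: +2, chloroform: +2.
Net change = +2 − (-2) = +4.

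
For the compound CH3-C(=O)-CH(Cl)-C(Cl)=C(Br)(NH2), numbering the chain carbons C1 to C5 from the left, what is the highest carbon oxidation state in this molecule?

Tallying each carbon's bonds:
C1: 1C, 3H → 0 − 3 = -3
C2: 2C, 2O → 0 + 2 = +2
C3: 2C, 1H, 1Cl → 0 − 1 + 1 = 0
C4: 3C, 1Cl → 0 + 1 = +1
C5: 2C, 1N, 1Br → 0 + 1 + 1 = +2
The highest value is +2.

+2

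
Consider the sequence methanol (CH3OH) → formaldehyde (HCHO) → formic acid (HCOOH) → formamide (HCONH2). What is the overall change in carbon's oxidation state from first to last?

+4

Carbon oxidation states along the series — methanol: -2, formaldehyde: 0, formic acid: +2, formamide: +2.
Net change = +2 − (-2) = +4.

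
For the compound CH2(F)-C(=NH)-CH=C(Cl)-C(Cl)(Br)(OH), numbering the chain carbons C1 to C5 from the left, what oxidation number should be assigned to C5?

C5 has one bond to C (0), one bond to Cl (+1), one bond to Br (+1), one bond to O (+1).
Oxidation state = 0 + 1 + 1 + 1 = +3.

+3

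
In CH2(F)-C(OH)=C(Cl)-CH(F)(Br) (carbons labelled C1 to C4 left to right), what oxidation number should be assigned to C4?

+1

Assign +1 per bond to O/N/halogen, −1 per bond to H or an electropositive element, and 0 per bond to carbon.
C4 has one bond to C (0), one bond to F (+1), one bond to H (-1), one bond to Br (+1).
Oxidation state = 0 + 1 − 1 + 1 = +1.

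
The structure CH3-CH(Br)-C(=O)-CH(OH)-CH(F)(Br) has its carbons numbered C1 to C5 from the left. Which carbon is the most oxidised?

C3

Tallying each carbon's bonds:
C1: 1C, 3H → 0 − 3 = -3
C2: 2C, 1H, 1Br → 0 − 1 + 1 = 0
C3: 2C, 2O → 0 + 2 = +2
C4: 2C, 1H, 1O → 0 − 1 + 1 = 0
C5: 1C, 1H, 1F, 1Br → 0 − 1 + 1 + 1 = +1
The most oxidised carbon is C3 at +2.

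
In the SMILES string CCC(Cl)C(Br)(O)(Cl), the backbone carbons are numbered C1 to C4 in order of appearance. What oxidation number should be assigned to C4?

+3

C4 has one bond to C (0), one bond to Br (+1), one bond to O (+1), one bond to Cl (+1).
Oxidation state = 0 + 1 + 1 + 1 = +3.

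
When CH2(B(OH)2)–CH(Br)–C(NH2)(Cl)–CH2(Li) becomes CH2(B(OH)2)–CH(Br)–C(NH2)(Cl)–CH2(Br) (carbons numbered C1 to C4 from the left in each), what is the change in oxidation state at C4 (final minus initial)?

+2

Before: C4 has 1 bond to C, 2 bonds to H, 1 bond to Li → oxidation state -3.
After: C4 has 1 bond to C, 2 bonds to H, 1 bond to Br → oxidation state -1.
Δ = -1 − (-3) = +2, so this is an oxidation at C4.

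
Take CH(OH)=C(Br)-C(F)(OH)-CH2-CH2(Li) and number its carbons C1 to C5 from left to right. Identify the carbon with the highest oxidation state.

Assign +1 per bond to O/N/halogen, −1 per bond to H or an electropositive element, and 0 per bond to carbon. Tallying each carbon:
C1: 2C, 1H, 1O → 0 − 1 + 1 = 0
C2: 3C, 1Br → 0 + 1 = +1
C3: 2C, 1O, 1F → 0 + 1 + 1 = +2
C4: 2C, 2H → 0 − 2 = -2
C5: 1C, 2H, 1Li → 0 − 2 − 1 = -3
The most oxidised carbon is C3 at +2.

C3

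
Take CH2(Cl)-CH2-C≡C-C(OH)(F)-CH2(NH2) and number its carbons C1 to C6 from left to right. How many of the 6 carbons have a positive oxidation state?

1

Count +1 for every bond to an atom more electronegative than carbon and −1 for every bond to one less electronegative; C–C bonds are 0. Tallying each carbon:
C1: 1C, 2H, 1Cl → 0 − 2 + 1 = -1
C2: 2C, 2H → 0 − 2 = -2
C3: 4C → 0 = 0
C4: 4C → 0 = 0
C5: 2C, 1O, 1F → 0 + 1 + 1 = +2
C6: 1C, 2H, 1N → 0 − 2 + 1 = -1
1 carbon (C5) meets the condition.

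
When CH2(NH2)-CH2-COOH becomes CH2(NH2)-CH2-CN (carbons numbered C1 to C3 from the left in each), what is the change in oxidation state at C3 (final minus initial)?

Before: C3 has 1 bond to C, 3 bonds to O → oxidation state +3.
After: C3 has 1 bond to C, 3 bonds to N → oxidation state +3.
Δ = +3 − (+3) = 0, so no net redox change at C3.

0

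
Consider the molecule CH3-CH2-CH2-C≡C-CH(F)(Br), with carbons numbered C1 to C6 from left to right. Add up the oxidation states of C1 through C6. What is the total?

-6

Assign +1 per bond to O/N/halogen, −1 per bond to H or an electropositive element, and 0 per bond to carbon. Tallying each carbon:
C1: 1C, 3H → 0 − 3 = -3
C2: 2C, 2H → 0 − 2 = -2
C3: 2C, 2H → 0 − 2 = -2
C4: 4C → 0 = 0
C5: 4C → 0 = 0
C6: 1C, 1H, 1F, 1Br → 0 − 1 + 1 + 1 = +1
Sum = -3 − 2 − 2 + 0 + 0 + 1 = -6.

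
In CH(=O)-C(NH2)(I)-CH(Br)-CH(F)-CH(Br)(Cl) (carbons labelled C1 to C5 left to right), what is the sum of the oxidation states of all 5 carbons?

+4

Tallying each carbon's bonds:
C1: 1C, 1H, 2O → 0 − 1 + 2 = +1
C2: 2C, 1N, 1I → 0 + 1 + 1 = +2
C3: 2C, 1H, 1Br → 0 − 1 + 1 = 0
C4: 2C, 1H, 1F → 0 − 1 + 1 = 0
C5: 1C, 1H, 1Cl, 1Br → 0 − 1 + 1 + 1 = +1
Sum = +1 + 2 + 0 + 0 + 1 = +4.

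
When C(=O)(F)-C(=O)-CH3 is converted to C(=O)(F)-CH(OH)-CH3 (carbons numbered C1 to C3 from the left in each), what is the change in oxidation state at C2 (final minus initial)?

-2

Before: C2 has 2 bonds to C, 2 bonds to O → oxidation state +2.
After: C2 has 2 bonds to C, 1 bond to H, 1 bond to O → oxidation state 0.
Δ = 0 − (+2) = -2, so this is a reduction at C2.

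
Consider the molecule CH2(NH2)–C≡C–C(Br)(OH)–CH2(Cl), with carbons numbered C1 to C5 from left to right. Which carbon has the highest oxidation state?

C4

Tallying each carbon's bonds:
C1: 1C, 2H, 1N → 0 − 2 + 1 = -1
C2: 4C → 0 = 0
C3: 4C → 0 = 0
C4: 2C, 1O, 1Br → 0 + 1 + 1 = +2
C5: 1C, 2H, 1Cl → 0 − 2 + 1 = -1
The most oxidised carbon is C4 at +2.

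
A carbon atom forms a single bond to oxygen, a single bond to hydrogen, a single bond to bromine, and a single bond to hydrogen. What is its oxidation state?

The carbon has one bond to Br (+1), one bond to H (-1), one bond to O (+1), one bond to H (-1).
Oxidation state = +1 − 1 + 1 − 1 = 0.

0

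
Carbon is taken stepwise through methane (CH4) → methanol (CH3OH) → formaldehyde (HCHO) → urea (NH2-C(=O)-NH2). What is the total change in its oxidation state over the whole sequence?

Carbon oxidation states along the series — methane: -4, methanol: -2, formaldehyde: 0, urea: +4.
Net change = +4 − (-4) = +8.

+8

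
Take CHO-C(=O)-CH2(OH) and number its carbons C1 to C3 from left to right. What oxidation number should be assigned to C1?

Each bond to a more electronegative atom (O, N, halogen) counts +1, each bond to a less electronegative atom (H, metal, B, Si) counts −1, and each C–C bond counts 0.
C1 has one bond to C (0), a double bond to O (2×+1 = +2), one bond to H (-1).
Oxidation state = 0 + 2 − 1 = +1.

+1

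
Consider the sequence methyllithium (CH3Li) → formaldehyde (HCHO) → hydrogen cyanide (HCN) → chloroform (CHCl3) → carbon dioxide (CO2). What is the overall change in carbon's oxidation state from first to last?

+8

Carbon oxidation states along the series — methyllithium: -4, formaldehyde: 0, hydrogen cyanide: +2, chloroform: +2, carbon dioxide: +4.
Net change = +4 − (-4) = +8.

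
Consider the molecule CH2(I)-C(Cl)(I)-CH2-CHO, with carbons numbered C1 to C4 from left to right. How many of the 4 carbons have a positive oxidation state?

Tallying each carbon's bonds:
C1: 1C, 2H, 1I → 0 − 2 + 1 = -1
C2: 2C, 1Cl, 1I → 0 + 1 + 1 = +2
C3: 2C, 2H → 0 − 2 = -2
C4: 1C, 1H, 2O → 0 − 1 + 2 = +1
2 carbons (C2, C4) meet the condition.

2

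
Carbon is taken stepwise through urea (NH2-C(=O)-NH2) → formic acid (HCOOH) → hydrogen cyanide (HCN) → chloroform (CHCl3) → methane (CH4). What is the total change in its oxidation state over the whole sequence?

-8

Carbon oxidation states along the series — urea: +4, formic acid: +2, hydrogen cyanide: +2, chloroform: +2, methane: -4.
Net change = -4 − (+4) = -8.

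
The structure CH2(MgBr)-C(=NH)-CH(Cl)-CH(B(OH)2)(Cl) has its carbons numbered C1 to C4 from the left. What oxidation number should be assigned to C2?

Bonds to more-electronegative neighbours contribute +1 each, bonds to H or metals contribute −1 each, and C–C bonds contribute 0.
C2 has one bond to C (0), one bond to C (0), a double bond to N (2×+1 = +2).
Oxidation state = 0 + 0 + 2 = +2.

+2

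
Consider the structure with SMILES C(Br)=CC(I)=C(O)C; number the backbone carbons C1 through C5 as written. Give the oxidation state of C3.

+1

Each bond to a more electronegative atom (O, N, halogen) counts +1, each bond to a less electronegative atom (H, metal, B, Si) counts −1, and each C–C bond counts 0.
C3 has one bond to C (0), a double bond to C (2×0 = 0), one bond to I (+1).
Oxidation state = 0 + 0 + 1 = +1.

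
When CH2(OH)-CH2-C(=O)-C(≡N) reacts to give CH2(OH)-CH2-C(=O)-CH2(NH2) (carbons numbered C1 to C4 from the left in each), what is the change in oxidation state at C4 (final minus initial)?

-4

Before: C4 has 1 bond to C, 3 bonds to N → oxidation state +3.
After: C4 has 1 bond to C, 2 bonds to H, 1 bond to N → oxidation state -1.
Δ = -1 − (+3) = -4, so this is a reduction at C4.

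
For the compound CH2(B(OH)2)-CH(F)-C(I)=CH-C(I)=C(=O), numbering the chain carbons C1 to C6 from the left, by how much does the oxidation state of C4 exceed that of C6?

-3

C4: 3C, 1H → 0 − 1 = -1
C6: 2C, 2O → 0 + 2 = +2
Difference: -1 − (+2) = -3.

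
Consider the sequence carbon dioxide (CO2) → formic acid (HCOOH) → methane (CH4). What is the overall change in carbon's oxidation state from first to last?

-8

Carbon oxidation states along the series — carbon dioxide: +4, formic acid: +2, methane: -4.
Net change = -4 − (+4) = -8.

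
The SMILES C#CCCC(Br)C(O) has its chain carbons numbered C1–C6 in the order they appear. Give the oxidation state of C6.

Bonds to more-electronegative neighbours contribute +1 each, bonds to H or metals contribute −1 each, and C–C bonds contribute 0.
C6 has one bond to C (0), one bond to H (-1), one bond to O (+1), one bond to H (-1).
Oxidation state = 0 − 1 + 1 − 1 = -1.

-1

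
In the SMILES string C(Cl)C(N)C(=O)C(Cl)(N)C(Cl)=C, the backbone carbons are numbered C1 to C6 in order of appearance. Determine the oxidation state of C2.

C2 has one bond to C (0), one bond to C (0), one bond to N (+1), one bond to H (-1).
Oxidation state = 0 + 0 + 1 − 1 = 0.

0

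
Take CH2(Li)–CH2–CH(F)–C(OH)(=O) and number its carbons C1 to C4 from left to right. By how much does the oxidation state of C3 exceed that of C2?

C3: 2C, 1H, 1F → 0 − 1 + 1 = 0
C2: 2C, 2H → 0 − 2 = -2
Difference: 0 − (-2) = +2.

+2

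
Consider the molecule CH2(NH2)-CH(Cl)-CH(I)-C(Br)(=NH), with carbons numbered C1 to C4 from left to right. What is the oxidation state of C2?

Assign +1 per bond to O/N/halogen, −1 per bond to H or an electropositive element, and 0 per bond to carbon.
C2 has one bond to C (0), one bond to C (0), one bond to Cl (+1), one bond to H (-1).
Oxidation state = 0 + 0 + 1 − 1 = 0.

0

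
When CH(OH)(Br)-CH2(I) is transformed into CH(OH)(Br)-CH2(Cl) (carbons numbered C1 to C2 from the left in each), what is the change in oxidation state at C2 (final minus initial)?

0

Before: C2 has 1 bond to C, 2 bonds to H, 1 bond to I → oxidation state -1.
After: C2 has 1 bond to C, 2 bonds to H, 1 bond to Cl → oxidation state -1.
Δ = -1 − (-1) = 0, so no net redox change at C2.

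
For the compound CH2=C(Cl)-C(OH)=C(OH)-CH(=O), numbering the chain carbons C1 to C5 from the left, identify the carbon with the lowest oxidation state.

Tallying each carbon's bonds:
C1: 2C, 2H → 0 − 2 = -2
C2: 3C, 1Cl → 0 + 1 = +1
C3: 3C, 1O → 0 + 1 = +1
C4: 3C, 1O → 0 + 1 = +1
C5: 1C, 1H, 2O → 0 − 1 + 2 = +1
The most reduced carbon is C1 at -2.

C1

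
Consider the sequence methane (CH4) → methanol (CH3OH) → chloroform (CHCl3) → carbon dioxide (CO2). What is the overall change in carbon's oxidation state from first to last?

Carbon oxidation states along the series — methane: -4, methanol: -2, chloroform: +2, carbon dioxide: +4.
Net change = +4 − (-4) = +8.

+8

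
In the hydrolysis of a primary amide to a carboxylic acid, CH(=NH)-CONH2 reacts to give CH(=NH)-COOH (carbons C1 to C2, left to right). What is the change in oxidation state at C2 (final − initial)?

0

Before: C2 has 1 bond to C, 2 bonds to O, 1 bond to N → oxidation state +3.
After: C2 has 1 bond to C, 3 bonds to O → oxidation state +3.
Δ = +3 − (+3) = 0, so no net redox change at C2.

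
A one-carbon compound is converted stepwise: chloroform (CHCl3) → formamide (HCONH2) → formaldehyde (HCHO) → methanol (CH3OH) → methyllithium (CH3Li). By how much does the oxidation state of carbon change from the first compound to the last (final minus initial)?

-6

Carbon oxidation states along the series — chloroform: +2, formamide: +2, formaldehyde: 0, methanol: -2, methyllithium: -4.
Net change = -4 − (+2) = -6.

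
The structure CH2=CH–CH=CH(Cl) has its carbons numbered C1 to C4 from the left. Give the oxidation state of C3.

-1

Assign +1 per bond to O/N/halogen, −1 per bond to H or an electropositive element, and 0 per bond to carbon.
C3 has one bond to C (0), a double bond to C (2×0 = 0), one bond to H (-1).
Oxidation state = 0 + 0 − 1 = -1.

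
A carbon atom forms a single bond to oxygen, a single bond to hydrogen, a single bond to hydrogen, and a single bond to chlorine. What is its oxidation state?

Assign +1 per bond to O/N/halogen, −1 per bond to H or an electropositive element, and 0 per bond to carbon.
The carbon has one bond to H (-1), one bond to H (-1), one bond to Cl (+1), one bond to O (+1).
Oxidation state = -1 − 1 + 1 + 1 = 0.

0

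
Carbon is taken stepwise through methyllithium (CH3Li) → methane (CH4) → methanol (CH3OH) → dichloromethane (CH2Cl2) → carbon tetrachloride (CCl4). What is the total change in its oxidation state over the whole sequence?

+8

Carbon oxidation states along the series — methyllithium: -4, methane: -4, methanol: -2, dichloromethane: 0, carbon tetrachloride: +4.
Net change = +4 − (-4) = +8.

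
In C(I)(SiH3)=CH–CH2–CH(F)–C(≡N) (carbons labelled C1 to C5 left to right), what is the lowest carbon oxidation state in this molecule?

Tallying each carbon's bonds:
C1: 2C, 1I, 1Si → 0 + 1 − 1 = 0
C2: 3C, 1H → 0 − 1 = -1
C3: 2C, 2H → 0 − 2 = -2
C4: 2C, 1H, 1F → 0 − 1 + 1 = 0
C5: 1C, 3N → 0 + 3 = +3
The lowest value is -2.

-2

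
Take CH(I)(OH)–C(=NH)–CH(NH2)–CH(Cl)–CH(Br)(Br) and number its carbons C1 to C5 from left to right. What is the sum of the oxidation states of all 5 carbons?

Each bond to a more electronegative atom (O, N, halogen) counts +1, each bond to a less electronegative atom (H, metal, B, Si) counts −1, and each C–C bond counts 0. Tallying each carbon:
C1: 1C, 1H, 1O, 1I → 0 − 1 + 1 + 1 = +1
C2: 2C, 2N → 0 + 2 = +2
C3: 2C, 1H, 1N → 0 − 1 + 1 = 0
C4: 2C, 1H, 1Cl → 0 − 1 + 1 = 0
C5: 1C, 1H, 2Br → 0 − 1 + 2 = +1
Sum = +1 + 2 + 0 + 0 + 1 = +4.

+4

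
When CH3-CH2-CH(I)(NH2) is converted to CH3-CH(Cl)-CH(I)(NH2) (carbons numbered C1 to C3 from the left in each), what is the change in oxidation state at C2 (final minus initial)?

Before: C2 has 2 bonds to C, 2 bonds to H → oxidation state -2.
After: C2 has 2 bonds to C, 1 bond to H, 1 bond to Cl → oxidation state 0.
Δ = 0 − (-2) = +2, so this is an oxidation at C2.

+2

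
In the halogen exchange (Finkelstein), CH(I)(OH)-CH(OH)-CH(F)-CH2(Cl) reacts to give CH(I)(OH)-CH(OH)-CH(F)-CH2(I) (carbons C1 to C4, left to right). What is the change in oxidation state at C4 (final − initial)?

Before: C4 has 1 bond to C, 2 bonds to H, 1 bond to Cl → oxidation state -1.
After: C4 has 1 bond to C, 2 bonds to H, 1 bond to I → oxidation state -1.
Δ = -1 − (-1) = 0, so no net redox change at C4.

0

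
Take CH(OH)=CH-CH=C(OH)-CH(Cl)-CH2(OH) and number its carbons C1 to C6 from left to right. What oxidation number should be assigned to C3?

-1

Assign +1 per bond to O/N/halogen, −1 per bond to H or an electropositive element, and 0 per bond to carbon.
C3 has one bond to C (0), a double bond to C (2×0 = 0), one bond to H (-1).
Oxidation state = 0 + 0 − 1 = -1.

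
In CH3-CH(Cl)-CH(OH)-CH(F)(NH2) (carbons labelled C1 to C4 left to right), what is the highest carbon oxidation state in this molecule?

+1

Tallying each carbon's bonds:
C1: 1C, 3H → 0 − 3 = -3
C2: 2C, 1H, 1Cl → 0 − 1 + 1 = 0
C3: 2C, 1H, 1O → 0 − 1 + 1 = 0
C4: 1C, 1H, 1N, 1F → 0 − 1 + 1 + 1 = +1
The highest value is +1.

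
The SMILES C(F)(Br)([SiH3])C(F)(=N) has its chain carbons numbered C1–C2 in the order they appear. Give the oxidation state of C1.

Count +1 for every bond to an atom more electronegative than carbon and −1 for every bond to one less electronegative; C–C bonds are 0.
C1 has one bond to C (0), one bond to F (+1), one bond to Br (+1), one bond to Si (-1).
Oxidation state = 0 + 1 + 1 − 1 = +1.

+1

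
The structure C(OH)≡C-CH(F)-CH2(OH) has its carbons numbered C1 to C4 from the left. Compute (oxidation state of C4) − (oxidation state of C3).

-1

C4: 1C, 2H, 1O → 0 − 2 + 1 = -1
C3: 2C, 1H, 1F → 0 − 1 + 1 = 0
Difference: -1 − (0) = -1.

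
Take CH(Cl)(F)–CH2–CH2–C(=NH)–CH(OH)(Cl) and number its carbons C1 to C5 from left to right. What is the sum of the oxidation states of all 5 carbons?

0

Bonds to more-electronegative neighbours contribute +1 each, bonds to H or metals contribute −1 each, and C–C bonds contribute 0. Tallying each carbon:
C1: 1C, 1H, 1F, 1Cl → 0 − 1 + 1 + 1 = +1
C2: 2C, 2H → 0 − 2 = -2
C3: 2C, 2H → 0 − 2 = -2
C4: 2C, 2N → 0 + 2 = +2
C5: 1C, 1H, 1O, 1Cl → 0 − 1 + 1 + 1 = +1
Sum = +1 − 2 − 2 + 2 + 1 = 0.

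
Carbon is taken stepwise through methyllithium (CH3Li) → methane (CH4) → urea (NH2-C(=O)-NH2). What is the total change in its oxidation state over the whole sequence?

Carbon oxidation states along the series — methyllithium: -4, methane: -4, urea: +4.
Net change = +4 − (-4) = +8.

+8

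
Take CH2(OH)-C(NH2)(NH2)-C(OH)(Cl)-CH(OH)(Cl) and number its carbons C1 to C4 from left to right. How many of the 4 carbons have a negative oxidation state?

1

Tallying each carbon's bonds:
C1: 1C, 2H, 1O → 0 − 2 + 1 = -1
C2: 2C, 2N → 0 + 2 = +2
C3: 2C, 1O, 1Cl → 0 + 1 + 1 = +2
C4: 1C, 1H, 1O, 1Cl → 0 − 1 + 1 + 1 = +1
1 carbon (C1) meets the condition.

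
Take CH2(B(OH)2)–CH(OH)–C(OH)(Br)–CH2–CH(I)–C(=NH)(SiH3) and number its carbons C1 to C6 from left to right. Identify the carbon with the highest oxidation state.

C3

Tallying each carbon's bonds:
C1: 1C, 2H, 1B → 0 − 2 − 1 = -3
C2: 2C, 1H, 1O → 0 − 1 + 1 = 0
C3: 2C, 1O, 1Br → 0 + 1 + 1 = +2
C4: 2C, 2H → 0 − 2 = -2
C5: 2C, 1H, 1I → 0 − 1 + 1 = 0
C6: 1C, 2N, 1Si → 0 + 2 − 1 = +1
The most oxidised carbon is C3 at +2.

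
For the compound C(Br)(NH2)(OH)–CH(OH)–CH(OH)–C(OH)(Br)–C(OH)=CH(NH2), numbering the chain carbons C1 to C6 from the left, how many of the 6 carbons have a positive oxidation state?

Assign +1 per bond to O/N/halogen, −1 per bond to H or an electropositive element, and 0 per bond to carbon. Tallying each carbon:
C1: 1C, 1O, 1N, 1Br → 0 + 1 + 1 + 1 = +3
C2: 2C, 1H, 1O → 0 − 1 + 1 = 0
C3: 2C, 1H, 1O → 0 − 1 + 1 = 0
C4: 2C, 1O, 1Br → 0 + 1 + 1 = +2
C5: 3C, 1O → 0 + 1 = +1
C6: 2C, 1H, 1N → 0 − 1 + 1 = 0
3 carbons (C1, C4, C5) meet the condition.

3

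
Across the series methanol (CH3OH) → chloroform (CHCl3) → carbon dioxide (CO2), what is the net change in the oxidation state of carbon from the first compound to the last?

Carbon oxidation states along the series — methanol: -2, chloroform: +2, carbon dioxide: +4.
Net change = +4 − (-2) = +6.

+6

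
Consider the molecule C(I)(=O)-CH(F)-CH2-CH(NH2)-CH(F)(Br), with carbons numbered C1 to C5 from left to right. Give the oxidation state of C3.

-2

C3 has one bond to C (0), one bond to C (0), one bond to H (-1), one bond to H (-1).
Oxidation state = 0 + 0 − 1 − 1 = -2.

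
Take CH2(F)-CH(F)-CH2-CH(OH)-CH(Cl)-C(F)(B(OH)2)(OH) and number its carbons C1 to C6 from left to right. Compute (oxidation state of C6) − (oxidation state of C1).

C6: 1C, 1O, 1F, 1B → 0 + 1 + 1 − 1 = +1
C1: 1C, 2H, 1F → 0 − 2 + 1 = -1
Difference: +1 − (-1) = +2.

+2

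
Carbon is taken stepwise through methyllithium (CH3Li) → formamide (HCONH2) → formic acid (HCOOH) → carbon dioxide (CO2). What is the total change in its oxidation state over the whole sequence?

+8

Carbon oxidation states along the series — methyllithium: -4, formamide: +2, formic acid: +2, carbon dioxide: +4.
Net change = +4 − (-4) = +8.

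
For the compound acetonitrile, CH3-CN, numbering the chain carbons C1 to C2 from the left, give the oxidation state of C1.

-3

Count +1 for every bond to an atom more electronegative than carbon and −1 for every bond to one less electronegative; C–C bonds are 0.
C1 has one bond to H (-1), one bond to H (-1), one bond to H (-1), one bond to C (0).
Oxidation state = -1 − 1 − 1 + 0 = -3.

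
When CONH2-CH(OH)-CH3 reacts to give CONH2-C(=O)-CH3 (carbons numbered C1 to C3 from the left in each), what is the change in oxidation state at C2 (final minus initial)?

Before: C2 has 2 bonds to C, 1 bond to H, 1 bond to O → oxidation state 0.
After: C2 has 2 bonds to C, 2 bonds to O → oxidation state +2.
Δ = +2 − (0) = +2, so this is an oxidation at C2.

+2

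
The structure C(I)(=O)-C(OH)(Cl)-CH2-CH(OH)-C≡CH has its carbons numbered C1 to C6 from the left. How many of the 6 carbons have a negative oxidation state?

2

Bonds to more-electronegative neighbours contribute +1 each, bonds to H or metals contribute −1 each, and C–C bonds contribute 0. Tallying each carbon:
C1: 1C, 2O, 1I → 0 + 2 + 1 = +3
C2: 2C, 1O, 1Cl → 0 + 1 + 1 = +2
C3: 2C, 2H → 0 − 2 = -2
C4: 2C, 1H, 1O → 0 − 1 + 1 = 0
C5: 4C → 0 = 0
C6: 3C, 1H → 0 − 1 = -1
2 carbons (C3, C6) meet the condition.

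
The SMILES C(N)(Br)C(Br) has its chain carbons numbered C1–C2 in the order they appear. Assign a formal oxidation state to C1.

+1

C1 has one bond to C (0), one bond to H (-1), one bond to N (+1), one bond to Br (+1).
Oxidation state = 0 − 1 + 1 + 1 = +1.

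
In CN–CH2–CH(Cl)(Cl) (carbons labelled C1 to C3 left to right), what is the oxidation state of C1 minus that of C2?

+5

C1: 1C, 3N → 0 + 3 = +3
C2: 2C, 2H → 0 − 2 = -2
Difference: +3 − (-2) = +5.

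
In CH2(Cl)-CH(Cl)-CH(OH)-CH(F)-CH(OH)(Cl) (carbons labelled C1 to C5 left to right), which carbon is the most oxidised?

Tallying each carbon's bonds:
C1: 1C, 2H, 1Cl → 0 − 2 + 1 = -1
C2: 2C, 1H, 1Cl → 0 − 1 + 1 = 0
C3: 2C, 1H, 1O → 0 − 1 + 1 = 0
C4: 2C, 1H, 1F → 0 − 1 + 1 = 0
C5: 1C, 1H, 1O, 1Cl → 0 − 1 + 1 + 1 = +1
The most oxidised carbon is C5 at +1.

C5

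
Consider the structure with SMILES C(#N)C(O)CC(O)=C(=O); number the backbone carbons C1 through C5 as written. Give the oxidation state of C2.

Assign +1 per bond to O/N/halogen, −1 per bond to H or an electropositive element, and 0 per bond to carbon.
C2 has one bond to C (0), one bond to C (0), one bond to O (+1), one bond to H (-1).
Oxidation state = 0 + 0 + 1 − 1 = 0.

0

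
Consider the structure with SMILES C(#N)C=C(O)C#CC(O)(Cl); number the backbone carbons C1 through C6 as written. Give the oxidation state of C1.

+3

Count +1 for every bond to an atom more electronegative than carbon and −1 for every bond to one less electronegative; C–C bonds are 0.
C1 has one bond to C (0), a triple bond to N (3×+1 = +3).
Oxidation state = 0 + 3 = +3.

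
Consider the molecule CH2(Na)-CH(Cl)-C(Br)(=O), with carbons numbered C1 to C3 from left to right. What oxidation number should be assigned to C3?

C3 has one bond to C (0), one bond to Br (+1), a double bond to O (2×+1 = +2).
Oxidation state = 0 + 1 + 2 = +3.

+3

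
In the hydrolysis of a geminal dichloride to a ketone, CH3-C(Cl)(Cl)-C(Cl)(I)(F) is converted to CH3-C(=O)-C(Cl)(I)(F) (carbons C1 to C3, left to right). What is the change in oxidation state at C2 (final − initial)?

0

Before: C2 has 2 bonds to C, 2 bonds to Cl → oxidation state +2.
After: C2 has 2 bonds to C, 2 bonds to O → oxidation state +2.
Δ = +2 − (+2) = 0, so no net redox change at C2.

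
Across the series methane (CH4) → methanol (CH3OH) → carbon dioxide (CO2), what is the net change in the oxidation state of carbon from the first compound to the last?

+8

Carbon oxidation states along the series — methane: -4, methanol: -2, carbon dioxide: +4.
Net change = +4 − (-4) = +8.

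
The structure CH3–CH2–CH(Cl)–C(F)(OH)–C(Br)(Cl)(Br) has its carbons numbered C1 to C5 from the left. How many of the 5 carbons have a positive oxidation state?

2

Assign +1 per bond to O/N/halogen, −1 per bond to H or an electropositive element, and 0 per bond to carbon. Tallying each carbon:
C1: 1C, 3H → 0 − 3 = -3
C2: 2C, 2H → 0 − 2 = -2
C3: 2C, 1H, 1Cl → 0 − 1 + 1 = 0
C4: 2C, 1O, 1F → 0 + 1 + 1 = +2
C5: 1C, 1Cl, 2Br → 0 + 1 + 2 = +3
2 carbons (C4, C5) meet the condition.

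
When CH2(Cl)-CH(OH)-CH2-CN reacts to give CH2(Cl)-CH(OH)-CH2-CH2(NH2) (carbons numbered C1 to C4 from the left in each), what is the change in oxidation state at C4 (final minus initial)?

-4

Before: C4 has 1 bond to C, 3 bonds to N → oxidation state +3.
After: C4 has 1 bond to C, 2 bonds to H, 1 bond to N → oxidation state -1.
Δ = -1 − (+3) = -4, so this is a reduction at C4.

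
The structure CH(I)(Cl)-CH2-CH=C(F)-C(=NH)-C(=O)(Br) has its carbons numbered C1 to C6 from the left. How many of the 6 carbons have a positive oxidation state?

4

Bonds to more-electronegative neighbours contribute +1 each, bonds to H or metals contribute −1 each, and C–C bonds contribute 0. Tallying each carbon:
C1: 1C, 1H, 1Cl, 1I → 0 − 1 + 1 + 1 = +1
C2: 2C, 2H → 0 − 2 = -2
C3: 3C, 1H → 0 − 1 = -1
C4: 3C, 1F → 0 + 1 = +1
C5: 2C, 2N → 0 + 2 = +2
C6: 1C, 2O, 1Br → 0 + 2 + 1 = +3
4 carbons (C1, C4, C5, C6) meet the condition.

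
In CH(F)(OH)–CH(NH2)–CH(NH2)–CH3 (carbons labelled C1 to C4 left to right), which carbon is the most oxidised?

C1

Bonds to more-electronegative neighbours contribute +1 each, bonds to H or metals contribute −1 each, and C–C bonds contribute 0. Tallying each carbon:
C1: 1C, 1H, 1O, 1F → 0 − 1 + 1 + 1 = +1
C2: 2C, 1H, 1N → 0 − 1 + 1 = 0
C3: 2C, 1H, 1N → 0 − 1 + 1 = 0
C4: 1C, 3H → 0 − 3 = -3
The most oxidised carbon is C1 at +1.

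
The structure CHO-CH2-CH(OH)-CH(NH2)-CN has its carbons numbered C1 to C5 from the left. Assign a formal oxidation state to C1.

Count +1 for every bond to an atom more electronegative than carbon and −1 for every bond to one less electronegative; C–C bonds are 0.
C1 has one bond to C (0), one bond to H (-1), a double bond to O (2×+1 = +2).
Oxidation state = 0 − 1 + 2 = +1.

+1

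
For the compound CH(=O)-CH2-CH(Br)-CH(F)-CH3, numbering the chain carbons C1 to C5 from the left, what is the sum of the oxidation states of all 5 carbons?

Assign +1 per bond to O/N/halogen, −1 per bond to H or an electropositive element, and 0 per bond to carbon. Tallying each carbon:
C1: 1C, 1H, 2O → 0 − 1 + 2 = +1
C2: 2C, 2H → 0 − 2 = -2
C3: 2C, 1H, 1Br → 0 − 1 + 1 = 0
C4: 2C, 1H, 1F → 0 − 1 + 1 = 0
C5: 1C, 3H → 0 − 3 = -3
Sum = +1 − 2 + 0 + 0 − 3 = -4.

-4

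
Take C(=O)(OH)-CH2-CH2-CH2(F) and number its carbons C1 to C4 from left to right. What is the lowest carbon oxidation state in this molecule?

Tallying each carbon's bonds:
C1: 1C, 3O → 0 + 3 = +3
C2: 2C, 2H → 0 − 2 = -2
C3: 2C, 2H → 0 − 2 = -2
C4: 1C, 2H, 1F → 0 − 2 + 1 = -1
The lowest value is -2.

-2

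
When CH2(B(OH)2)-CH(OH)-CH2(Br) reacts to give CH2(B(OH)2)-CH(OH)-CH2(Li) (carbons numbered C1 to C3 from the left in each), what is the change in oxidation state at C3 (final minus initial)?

-2

Before: C3 has 1 bond to C, 2 bonds to H, 1 bond to Br → oxidation state -1.
After: C3 has 1 bond to C, 2 bonds to H, 1 bond to Li → oxidation state -3.
Δ = -3 − (-1) = -2, so this is a reduction at C3.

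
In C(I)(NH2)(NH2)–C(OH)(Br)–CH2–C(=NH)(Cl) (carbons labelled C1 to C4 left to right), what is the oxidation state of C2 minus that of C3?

+4

C2: 2C, 1O, 1Br → 0 + 1 + 1 = +2
C3: 2C, 2H → 0 − 2 = -2
Difference: +2 − (-2) = +4.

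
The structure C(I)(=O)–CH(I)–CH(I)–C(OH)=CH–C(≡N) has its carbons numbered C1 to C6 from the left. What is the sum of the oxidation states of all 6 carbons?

+6

Tallying each carbon's bonds:
C1: 1C, 2O, 1I → 0 + 2 + 1 = +3
C2: 2C, 1H, 1I → 0 − 1 + 1 = 0
C3: 2C, 1H, 1I → 0 − 1 + 1 = 0
C4: 3C, 1O → 0 + 1 = +1
C5: 3C, 1H → 0 − 1 = -1
C6: 1C, 3N → 0 + 3 = +3
Sum = +3 + 0 + 0 + 1 − 1 + 3 = +6.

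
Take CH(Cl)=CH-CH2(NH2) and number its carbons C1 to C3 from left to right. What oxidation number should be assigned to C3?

Bonds to more-electronegative neighbours contribute +1 each, bonds to H or metals contribute −1 each, and C–C bonds contribute 0.
C3 has one bond to C (0), one bond to H (-1), one bond to N (+1), one bond to H (-1).
Oxidation state = 0 − 1 + 1 − 1 = -1.

-1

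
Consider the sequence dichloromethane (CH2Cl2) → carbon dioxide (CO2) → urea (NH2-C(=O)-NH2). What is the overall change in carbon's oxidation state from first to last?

Carbon oxidation states along the series — dichloromethane: 0, carbon dioxide: +4, urea: +4.
Net change = +4 − (0) = +4.

+4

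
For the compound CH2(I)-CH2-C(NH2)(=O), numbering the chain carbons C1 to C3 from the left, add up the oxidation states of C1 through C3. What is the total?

Tallying each carbon's bonds:
C1: 1C, 2H, 1I → 0 − 2 + 1 = -1
C2: 2C, 2H → 0 − 2 = -2
C3: 1C, 2O, 1N → 0 + 2 + 1 = +3
Sum = -1 − 2 + 3 = 0.

0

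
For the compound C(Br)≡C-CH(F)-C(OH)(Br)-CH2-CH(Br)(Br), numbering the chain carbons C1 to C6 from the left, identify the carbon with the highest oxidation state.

C4

Tallying each carbon's bonds:
C1: 3C, 1Br → 0 + 1 = +1
C2: 4C → 0 = 0
C3: 2C, 1H, 1F → 0 − 1 + 1 = 0
C4: 2C, 1O, 1Br → 0 + 1 + 1 = +2
C5: 2C, 2H → 0 − 2 = -2
C6: 1C, 1H, 2Br → 0 − 1 + 2 = +1
The most oxidised carbon is C4 at +2.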